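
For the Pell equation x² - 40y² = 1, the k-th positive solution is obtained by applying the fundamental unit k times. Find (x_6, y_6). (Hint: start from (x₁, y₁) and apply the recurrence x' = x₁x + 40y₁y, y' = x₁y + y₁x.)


Step 1: Find the fundamental solution (x₁, y₁) of x² - 40y² = 1.
  Expand √40 as a continued fraction. a₀ = ⌊√40⌋ = 6; iterate m_{k+1} = d_k·a_k − m_k, d_{k+1} = (40 − m_{k+1}²)/d_k, a_{k+1} = ⌊(a₀ + m_{k+1})/d_{k+1}⌋ (starting m₀ = 0, d₀ = 1), with convergents p_k = a_k·p_{k-1} + p_{k-2}, q_k = a_k·q_{k-1} + q_{k-2} (p₋₁ = 1, q₋₁ = 0):
  k = 0: a₀ = 6; p₀/q₀ = 6/1; p₀² − 40·q₀² = 36 − 40 = -4.
  k = 1: m = 6, d = 4, a = ⌊(6 + 6)/4⌋ = 3; p/q = (3·6 + 1)/(3·1 + 0) = 19/3; p² − 40·q² = 361 − 360 = 1.
  The first convergent with p² − 40·q² = 1 gives the fundamental solution (x₁, y₁) = (19, 3).
Step 2: Apply the recurrence (x_{n+1}, y_{n+1}) = (x₁x_n + 40y₁y_n, x₁y_n + y₁x_n) repeatedly.
  From (x_1, y_1) = (19, 3): x_2 = 19·19 + 40·3·3 = 721; y_2 = 19·3 + 3·19 = 114.
  From (x_2, y_2) = (721, 114): x_3 = 19·721 + 40·3·114 = 27379; y_3 = 19·114 + 3·721 = 4329.
  From (x_3, y_3) = (27379, 4329): x_4 = 19·27379 + 40·3·4329 = 1039681; y_4 = 19·4329 + 3·27379 = 164388.
  From (x_4, y_4) = (1039681, 164388): x_5 = 19·1039681 + 40·3·164388 = 39480499; y_5 = 19·164388 + 3·1039681 = 6242415.
  From (x_5, y_5) = (39480499, 6242415): x_6 = 19·39480499 + 40·3·6242415 = 1499219281; y_6 = 19·6242415 + 3·39480499 = 237047382.
Step 3: Verify x_6² - 40·y_6² = 2247658452522156961 - 2247658452522156960 = 1 (should be 1). ✓

(x_1, y_1) = (19, 3); (x_6, y_6) = (1499219281, 237047382).


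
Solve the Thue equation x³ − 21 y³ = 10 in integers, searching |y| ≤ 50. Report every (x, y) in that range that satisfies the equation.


The equation is x³ - 21y³ = 10. For fixed y, x³ = 21·y³ + 10, so a solution requires the RHS to be a perfect cube.
Strategy: iterate y from -50 to 50, compute RHS = 21·y³ + 10, and check whether it is a (positive or negative) perfect cube.
Check small values of y:
  y = 0: RHS = 10 is not a perfect cube.
  y = 1: RHS = 31 is not a perfect cube.
  y = -1: RHS = -11 is not a perfect cube.
  y = 2: RHS = 178 is not a perfect cube.
  y = -2: RHS = -158 is not a perfect cube.
  y = 3: RHS = 577 is not a perfect cube.
  y = -3: RHS = -557 is not a perfect cube.
Continuing the search up to |y| = 50 finds no solutions either.
No (x, y) in the scanned range satisfies the equation.

No integer solutions with |y| ≤ 50.


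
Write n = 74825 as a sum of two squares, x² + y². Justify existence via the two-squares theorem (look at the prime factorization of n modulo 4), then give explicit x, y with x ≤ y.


Step 1: Factor n = 74825 = 5^2 · 41 · 73.
Step 2: Check the mod-4 condition on each prime factor: 5 ≡ 1 (mod 4), exponent 2; 41 ≡ 1 (mod 4), exponent 1; 73 ≡ 1 (mod 4), exponent 1.
All primes ≡ 3 (mod 4) appear to even exponent (or don't appear), so by the two-squares theorem n IS expressible as a sum of two squares.
Step 3: Build a representation. Group n = k² · m with k = 5 and m = 41 · 73 = 2993 (a product of primes ≡ 1 (mod 4)); a representation of m scales to one of n via (k·x)² + (k·y)² = k²(x² + y²). Each prime p ≡ 1 (mod 4) is itself a sum of two squares; find a² by testing p − a² for a perfect square:
  41: 41 − 1² = 40, 41 − 2² = 37, 41 − 3² = 32, 41 − 4² = 25 = 5² ⇒ 41 = 4² + 5².
  73: 73 − 1² = 72, 73 − 2² = 69, 73 − 3² = 64 = 8² ⇒ 73 = 3² + 8².
  Combine using the Brahmagupta–Fibonacci identity (a² + b²)(c² + d²) = (ac − bd)² + (ad + bc)² = (ac + bd)² + (ad − bc)²:
  41 · 73 = 2993: from (4² + 5²)(3² + 8²), take (4·3 − 5·8, 4·8 + 5·3) = (12 − 40, 32 + 15) = (-28, 47); dropping signs (only squares matter) gives (28, 47); check 28² + 47² = 784 + 2209 = 2993 ✓.
  Scale by k = 5: (5·28, 5·47) = (140, 235).
Step 4: Order so x ≤ y and verify: 140² + 235² = 19600 + 55225 = 74825 = n. ✓

n = 74825 = 140² + 235² (one valid representation with x ≤ y).


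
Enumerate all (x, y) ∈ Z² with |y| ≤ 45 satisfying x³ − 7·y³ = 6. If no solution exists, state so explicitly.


The equation is x³ - 7y³ = 6. For fixed y, x³ = 7·y³ + 6, so a solution requires the RHS to be a perfect cube.
Strategy: iterate y from -45 to 45, compute RHS = 7·y³ + 6, and check whether it is a (positive or negative) perfect cube.
Check small values of y:
  y = 0: RHS = 6 is not a perfect cube.
  y = 1: RHS = 13 is not a perfect cube.
  y = -1: RHS = -1 = (-1)³ ⇒ x = -1 works.
  y = 2: RHS = 62 is not a perfect cube.
  y = -2: RHS = -50 is not a perfect cube.
  y = 3: RHS = 195 is not a perfect cube.
  y = -3: RHS = -183 is not a perfect cube.
Continuing the search up to |y| = 45 finds no further solutions beyond those listed.
Collected solutions: (-1, -1).

Solutions (with |y| ≤ 45): (-1, -1).


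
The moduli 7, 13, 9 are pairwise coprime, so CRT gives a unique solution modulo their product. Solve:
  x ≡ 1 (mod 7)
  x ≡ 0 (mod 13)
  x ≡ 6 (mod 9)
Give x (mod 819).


Moduli 7, 13, 9 are pairwise coprime; by CRT there is a unique solution modulo M = 7 · 13 · 9 = 819.
Solve pairwise, accumulating the modulus:
  Start with x ≡ 1 (mod 7).
  Combine with x ≡ 0 (mod 13): since gcd(7, 13) = 1, we get a unique residue mod 91.
    Write x = 1 + 7·t and substitute into x ≡ 0 (mod 13): 7·t ≡ 0 − 1 = -1 (mod 13).
    Reduce coefficients mod 13: 7·t ≡ 12 (mod 13).
    The inverse of 7 mod 13 is 2 (since 7·2 = 14 = 1·13 + 1), so t ≡ 2·12 = 24 ≡ 11 (mod 13).
    Then x = 1 + 7·11 = 78, valid modulo lcm(7, 13) = 91: x ≡ 78 (mod 91).
  Combine with x ≡ 6 (mod 9): since gcd(91, 9) = 1, we get a unique residue mod 819.
    Write x = 78 + 91·t and substitute into x ≡ 6 (mod 9): 91·t ≡ 6 − 78 = -72 (mod 9).
    Reduce coefficients mod 9: 1·t ≡ 0 (mod 9).
    So t ≡ 0 (mod 9).
    Then x = 78 + 91·0 = 78, valid modulo lcm(91, 9) = 819: x ≡ 78 (mod 819).
Verify: 78 mod 7 = 1 ✓, 78 mod 13 = 0 ✓, 78 mod 9 = 6 ✓.

x ≡ 78 (mod 819).


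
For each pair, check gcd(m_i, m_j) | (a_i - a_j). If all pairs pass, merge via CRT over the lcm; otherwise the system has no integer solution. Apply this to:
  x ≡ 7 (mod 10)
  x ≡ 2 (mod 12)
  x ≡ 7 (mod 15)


Moduli 10, 12, 15 are not pairwise coprime, so CRT works modulo lcm(m_i) when all pairwise compatibility conditions hold.
Pairwise compatibility: gcd(m_i, m_j) must divide a_i - a_j for every pair.
Merge one congruence at a time:
  Start: x ≡ 7 (mod 10).
  Combine with x ≡ 2 (mod 12): gcd(10, 12) = 2, and 2 - 7 = -5 is NOT divisible by 2.
    ⇒ system is inconsistent (no integer solution).

No solution (the system is inconsistent).


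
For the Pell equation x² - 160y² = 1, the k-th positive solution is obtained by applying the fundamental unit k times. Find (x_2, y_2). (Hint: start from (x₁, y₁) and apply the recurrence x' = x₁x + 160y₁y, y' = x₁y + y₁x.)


Step 1: Find the fundamental solution (x₁, y₁) of x² - 160y² = 1.
  Expand √160 as a continued fraction. a₀ = ⌊√160⌋ = 12; iterate m_{k+1} = d_k·a_k − m_k, d_{k+1} = (160 − m_{k+1}²)/d_k, a_{k+1} = ⌊(a₀ + m_{k+1})/d_{k+1}⌋ (starting m₀ = 0, d₀ = 1), with convergents p_k = a_k·p_{k-1} + p_{k-2}, q_k = a_k·q_{k-1} + q_{k-2} (p₋₁ = 1, q₋₁ = 0):
  k = 0: a₀ = 12; p₀/q₀ = 12/1; p₀² − 160·q₀² = 144 − 160 = -16.
  k = 1: m = 12, d = 16, a = ⌊(12 + 12)/16⌋ = 1; p/q = (1·12 + 1)/(1·1 + 0) = 13/1; p² − 160·q² = 169 − 160 = 9.
  k = 2: m = 4, d = 9, a = ⌊(12 + 4)/9⌋ = 1; p/q = (1·13 + 12)/(1·1 + 1) = 25/2; p² − 160·q² = 625 − 640 = -15.
  k = 3: m = 5, d = 15, a = ⌊(12 + 5)/15⌋ = 1; p/q = (1·25 + 13)/(1·2 + 1) = 38/3; p² − 160·q² = 1444 − 1440 = 4.
  k = 4: m = 10, d = 4, a = ⌊(12 + 10)/4⌋ = 5; p/q = (5·38 + 25)/(5·3 + 2) = 215/17; p² − 160·q² = 46225 − 46240 = -15.
  k = 5: m = 10, d = 15, a = ⌊(12 + 10)/15⌋ = 1; p/q = (1·215 + 38)/(1·17 + 3) = 253/20; p² − 160·q² = 64009 − 64000 = 9.
  k = 6: m = 5, d = 9, a = ⌊(12 + 5)/9⌋ = 1; p/q = (1·253 + 215)/(1·20 + 17) = 468/37; p² − 160·q² = 219024 − 219040 = -16.
  k = 7: m = 4, d = 16, a = ⌊(12 + 4)/16⌋ = 1; p/q = (1·468 + 253)/(1·37 + 20) = 721/57; p² − 160·q² = 519841 − 519840 = 1.
  The first convergent with p² − 160·q² = 1 gives the fundamental solution (x₁, y₁) = (721, 57).
Step 2: Apply the recurrence (x_{n+1}, y_{n+1}) = (x₁x_n + 160y₁y_n, x₁y_n + y₁x_n) repeatedly.
  From (x_1, y_1) = (721, 57): x_2 = 721·721 + 160·57·57 = 1039681; y_2 = 721·57 + 57·721 = 82194.
Step 3: Verify x_2² - 160·y_2² = 1080936581761 - 1080936581760 = 1 (should be 1). ✓

(x_1, y_1) = (721, 57); (x_2, y_2) = (1039681, 82194).


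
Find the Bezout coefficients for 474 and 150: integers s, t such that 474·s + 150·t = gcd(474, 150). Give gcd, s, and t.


Euclidean algorithm on (474, 150) — divide until remainder is 0:
  474 = 3 · 150 + 24
  150 = 6 · 24 + 6
  24 = 4 · 6 + 0
gcd(474, 150) = 6.
Track Bezout coefficients alongside the remainders: start with r₀ = 474 = a·1 + b·0 (s = 1, t = 0) and r₁ = 150 = a·0 + b·1 (s = 0, t = 1); each new remainder r_{k+1} = r_{k-1} − q_k·r_k inherits s_{k+1} = s_{k-1} − q_k·s_k, t_{k+1} = t_{k-1} − q_k·t_k, so r_k = a·s_k + b·t_k at every step:
  q = 3: r = 24, s = 1 − 3·0 = 1, t = 0 − 3·1 = -3  (check: 474·1 + 150·(-3) = 24)
  q = 6: r = 6, s = 0 − 6·1 = -6, t = 1 − 6·(-3) = 19  (check: 474·(-6) + 150·19 = 6)
The row with r = 6 (the gcd) gives the Bezout coefficients s = -6, t = 19.
Result: 474 · (-6) + 150 · (19) = 6.

gcd(474, 150) = 6; s = -6, t = 19 (check: 474·(-6) + 150·19 = 6).


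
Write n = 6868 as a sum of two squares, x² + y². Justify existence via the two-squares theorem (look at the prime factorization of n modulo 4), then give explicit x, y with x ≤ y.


Step 1: Factor n = 6868 = 2^2 · 17 · 101.
Step 2: Check the mod-4 condition on each prime factor: 2 = 2 (special); 17 ≡ 1 (mod 4), exponent 1; 101 ≡ 1 (mod 4), exponent 1.
All primes ≡ 3 (mod 4) appear to even exponent (or don't appear), so by the two-squares theorem n IS expressible as a sum of two squares.
Step 3: Build a representation. Group n = k² · m with k = 2 and m = 17 · 101 = 1717 (a product of primes ≡ 1 (mod 4)); a representation of m scales to one of n via (k·x)² + (k·y)² = k²(x² + y²). Each prime p ≡ 1 (mod 4) is itself a sum of two squares; find a² by testing p − a² for a perfect square:
  17: 17 − 1² = 16 = 4² ⇒ 17 = 1² + 4².
  101: 101 − 1² = 100 = 10² ⇒ 101 = 1² + 10².
  Combine using the Brahmagupta–Fibonacci identity (a² + b²)(c² + d²) = (ac − bd)² + (ad + bc)² = (ac + bd)² + (ad − bc)²:
  17 · 101 = 1717: from (1² + 4²)(1² + 10²), take (1·1 − 4·10, 1·10 + 4·1) = (1 − 40, 10 + 4) = (-39, 14); dropping signs (only squares matter) gives (39, 14); check 39² + 14² = 1521 + 196 = 1717 ✓.
  Scale by k = 2: (2·39, 2·14) = (78, 28).
Step 4: Order so x ≤ y and verify: 28² + 78² = 784 + 6084 = 6868 = n. ✓

n = 6868 = 28² + 78² (one valid representation with x ≤ y).


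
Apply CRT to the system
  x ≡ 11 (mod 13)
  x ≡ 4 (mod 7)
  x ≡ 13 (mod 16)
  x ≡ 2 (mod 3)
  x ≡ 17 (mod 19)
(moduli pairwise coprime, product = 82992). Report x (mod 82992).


Product of moduli M = 13 · 7 · 16 · 3 · 19 = 82992.
Merge one congruence at a time:
  Start: x ≡ 11 (mod 13).
  Combine with x ≡ 4 (mod 7); new modulus lcm = 91.
    Write x = 11 + 13·t and substitute into x ≡ 4 (mod 7): 13·t ≡ 4 − 11 = -7 (mod 7).
    Reduce coefficients mod 7: 6·t ≡ 0 (mod 7).
    The inverse of 6 mod 7 is 6 (since 6·6 = 36 = 5·7 + 1), so t ≡ 6·0 = 0 ≡ 0 (mod 7).
    Then x = 11 + 13·0 = 11, valid modulo lcm(13, 7) = 91: x ≡ 11 (mod 91).
  Combine with x ≡ 13 (mod 16); new modulus lcm = 1456.
    Write x = 11 + 91·t and substitute into x ≡ 13 (mod 16): 91·t ≡ 13 − 11 = 2 (mod 16).
    Reduce coefficients mod 16: 11·t ≡ 2 (mod 16).
    The inverse of 11 mod 16 is 3 (since 11·3 = 33 = 2·16 + 1), so t ≡ 3·2 = 6 ≡ 6 (mod 16).
    Then x = 11 + 91·6 = 557, valid modulo lcm(91, 16) = 1456: x ≡ 557 (mod 1456).
  Combine with x ≡ 2 (mod 3); new modulus lcm = 4368.
    Write x = 557 + 1456·t and substitute into x ≡ 2 (mod 3): 1456·t ≡ 2 − 557 = -555 (mod 3).
    Reduce coefficients mod 3: 1·t ≡ 0 (mod 3).
    So t ≡ 0 (mod 3).
    Then x = 557 + 1456·0 = 557, valid modulo lcm(1456, 3) = 4368: x ≡ 557 (mod 4368).
  Combine with x ≡ 17 (mod 19); new modulus lcm = 82992.
    Write x = 557 + 4368·t and substitute into x ≡ 17 (mod 19): 4368·t ≡ 17 − 557 = -540 (mod 19).
    Reduce coefficients mod 19: 17·t ≡ 11 (mod 19).
    The inverse of 17 mod 19 is 9 (since 17·9 = 153 = 8·19 + 1), so t ≡ 9·11 = 99 ≡ 4 (mod 19).
    Then x = 557 + 4368·4 = 18029, valid modulo lcm(4368, 19) = 82992: x ≡ 18029 (mod 82992).
Verify against each original: 18029 mod 13 = 11, 18029 mod 7 = 4, 18029 mod 16 = 13, 18029 mod 3 = 2, 18029 mod 19 = 17.

x ≡ 18029 (mod 82992).


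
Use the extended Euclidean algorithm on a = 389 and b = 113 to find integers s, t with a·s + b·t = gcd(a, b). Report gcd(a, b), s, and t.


Euclidean algorithm on (389, 113) — divide until remainder is 0:
  389 = 3 · 113 + 50
  113 = 2 · 50 + 13
  50 = 3 · 13 + 11
  13 = 1 · 11 + 2
  11 = 5 · 2 + 1
  2 = 2 · 1 + 0
gcd(389, 113) = 1.
Track Bezout coefficients alongside the remainders: start with r₀ = 389 = a·1 + b·0 (s = 1, t = 0) and r₁ = 113 = a·0 + b·1 (s = 0, t = 1); each new remainder r_{k+1} = r_{k-1} − q_k·r_k inherits s_{k+1} = s_{k-1} − q_k·s_k, t_{k+1} = t_{k-1} − q_k·t_k, so r_k = a·s_k + b·t_k at every step:
  q = 3: r = 50, s = 1 − 3·0 = 1, t = 0 − 3·1 = -3  (check: 389·1 + 113·(-3) = 50)
  q = 2: r = 13, s = 0 − 2·1 = -2, t = 1 − 2·(-3) = 7  (check: 389·(-2) + 113·7 = 13)
  q = 3: r = 11, s = 1 − 3·(-2) = 7, t = -3 − 3·7 = -24  (check: 389·7 + 113·(-24) = 11)
  q = 1: r = 2, s = -2 − 1·7 = -9, t = 7 − 1·(-24) = 31  (check: 389·(-9) + 113·31 = 2)
  q = 5: r = 1, s = 7 − 5·(-9) = 52, t = -24 − 5·31 = -179  (check: 389·52 + 113·(-179) = 1)
The row with r = 1 (the gcd) gives the Bezout coefficients s = 52, t = -179.
Result: 389 · (52) + 113 · (-179) = 1.

gcd(389, 113) = 1; s = 52, t = -179 (check: 389·52 + 113·(-179) = 1).


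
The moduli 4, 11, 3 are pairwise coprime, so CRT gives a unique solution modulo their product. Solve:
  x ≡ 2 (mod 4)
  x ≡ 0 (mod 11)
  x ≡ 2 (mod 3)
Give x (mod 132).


Moduli 4, 11, 3 are pairwise coprime; by CRT there is a unique solution modulo M = 4 · 11 · 3 = 132.
Solve pairwise, accumulating the modulus:
  Start with x ≡ 2 (mod 4).
  Combine with x ≡ 0 (mod 11): since gcd(4, 11) = 1, we get a unique residue mod 44.
    Write x = 2 + 4·t and substitute into x ≡ 0 (mod 11): 4·t ≡ 0 − 2 = -2 (mod 11).
    Reduce coefficients mod 11: 4·t ≡ 9 (mod 11).
    The inverse of 4 mod 11 is 3 (since 4·3 = 12 = 1·11 + 1), so t ≡ 3·9 = 27 ≡ 5 (mod 11).
    Then x = 2 + 4·5 = 22, valid modulo lcm(4, 11) = 44: x ≡ 22 (mod 44).
  Combine with x ≡ 2 (mod 3): since gcd(44, 3) = 1, we get a unique residue mod 132.
    Write x = 22 + 44·t and substitute into x ≡ 2 (mod 3): 44·t ≡ 2 − 22 = -20 (mod 3).
    Reduce coefficients mod 3: 2·t ≡ 1 (mod 3).
    The inverse of 2 mod 3 is 2 (since 2·2 = 4 = 1·3 + 1), so t ≡ 2·1 = 2 ≡ 2 (mod 3).
    Then x = 22 + 44·2 = 110, valid modulo lcm(44, 3) = 132: x ≡ 110 (mod 132).
Verify: 110 mod 4 = 2 ✓, 110 mod 11 = 0 ✓, 110 mod 3 = 2 ✓.

x ≡ 110 (mod 132).


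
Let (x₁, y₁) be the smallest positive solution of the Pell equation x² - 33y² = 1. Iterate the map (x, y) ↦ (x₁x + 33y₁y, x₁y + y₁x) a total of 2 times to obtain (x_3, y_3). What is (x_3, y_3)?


Step 1: Find the fundamental solution (x₁, y₁) of x² - 33y² = 1.
  Expand √33 as a continued fraction. a₀ = ⌊√33⌋ = 5; iterate m_{k+1} = d_k·a_k − m_k, d_{k+1} = (33 − m_{k+1}²)/d_k, a_{k+1} = ⌊(a₀ + m_{k+1})/d_{k+1}⌋ (starting m₀ = 0, d₀ = 1), with convergents p_k = a_k·p_{k-1} + p_{k-2}, q_k = a_k·q_{k-1} + q_{k-2} (p₋₁ = 1, q₋₁ = 0):
  k = 0: a₀ = 5; p₀/q₀ = 5/1; p₀² − 33·q₀² = 25 − 33 = -8.
  k = 1: m = 5, d = 8, a = ⌊(5 + 5)/8⌋ = 1; p/q = (1·5 + 1)/(1·1 + 0) = 6/1; p² − 33·q² = 36 − 33 = 3.
  k = 2: m = 3, d = 3, a = ⌊(5 + 3)/3⌋ = 2; p/q = (2·6 + 5)/(2·1 + 1) = 17/3; p² − 33·q² = 289 − 297 = -8.
  k = 3: m = 3, d = 8, a = ⌊(5 + 3)/8⌋ = 1; p/q = (1·17 + 6)/(1·3 + 1) = 23/4; p² − 33·q² = 529 − 528 = 1.
  The first convergent with p² − 33·q² = 1 gives the fundamental solution (x₁, y₁) = (23, 4).
Step 2: Apply the recurrence (x_{n+1}, y_{n+1}) = (x₁x_n + 33y₁y_n, x₁y_n + y₁x_n) repeatedly.
  From (x_1, y_1) = (23, 4): x_2 = 23·23 + 33·4·4 = 1057; y_2 = 23·4 + 4·23 = 184.
  From (x_2, y_2) = (1057, 184): x_3 = 23·1057 + 33·4·184 = 48599; y_3 = 23·184 + 4·1057 = 8460.
Step 3: Verify x_3² - 33·y_3² = 2361862801 - 2361862800 = 1 (should be 1). ✓

(x_1, y_1) = (23, 4); (x_3, y_3) = (48599, 8460).


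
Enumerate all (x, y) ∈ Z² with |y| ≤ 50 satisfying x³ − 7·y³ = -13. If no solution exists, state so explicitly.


The equation is x³ - 7y³ = -13. For fixed y, x³ = 7·y³ − 13, so a solution requires the RHS to be a perfect cube.
Strategy: iterate y from -50 to 50, compute RHS = 7·y³ − 13, and check whether it is a (positive or negative) perfect cube.
Check small values of y:
  y = 0: RHS = -13 is not a perfect cube.
  y = 1: RHS = -6 is not a perfect cube.
  y = -1: RHS = -20 is not a perfect cube.
  y = 2: RHS = 43 is not a perfect cube.
  y = -2: RHS = -69 is not a perfect cube.
  y = 3: RHS = 176 is not a perfect cube.
  y = -3: RHS = -202 is not a perfect cube.
Continuing the search up to |y| = 50 finds no solutions either.
No (x, y) in the scanned range satisfies the equation.

No integer solutions with |y| ≤ 50.


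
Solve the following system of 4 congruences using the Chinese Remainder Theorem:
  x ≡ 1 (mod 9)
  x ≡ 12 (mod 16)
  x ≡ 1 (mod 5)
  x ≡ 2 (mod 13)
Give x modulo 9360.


Product of moduli M = 9 · 16 · 5 · 13 = 9360.
Merge one congruence at a time:
  Start: x ≡ 1 (mod 9).
  Combine with x ≡ 12 (mod 16); new modulus lcm = 144.
    Write x = 1 + 9·t and substitute into x ≡ 12 (mod 16): 9·t ≡ 12 − 1 = 11 (mod 16).
    The inverse of 9 mod 16 is 9 (since 9·9 = 81 = 5·16 + 1), so t ≡ 9·11 = 99 ≡ 3 (mod 16).
    Then x = 1 + 9·3 = 28, valid modulo lcm(9, 16) = 144: x ≡ 28 (mod 144).
  Combine with x ≡ 1 (mod 5); new modulus lcm = 720.
    Write x = 28 + 144·t and substitute into x ≡ 1 (mod 5): 144·t ≡ 1 − 28 = -27 (mod 5).
    Reduce coefficients mod 5: 4·t ≡ 3 (mod 5).
    The inverse of 4 mod 5 is 4 (since 4·4 = 16 = 3·5 + 1), so t ≡ 4·3 = 12 ≡ 2 (mod 5).
    Then x = 28 + 144·2 = 316, valid modulo lcm(144, 5) = 720: x ≡ 316 (mod 720).
  Combine with x ≡ 2 (mod 13); new modulus lcm = 9360.
    Write x = 316 + 720·t and substitute into x ≡ 2 (mod 13): 720·t ≡ 2 − 316 = -314 (mod 13).
    Reduce coefficients mod 13: 5·t ≡ 11 (mod 13).
    The inverse of 5 mod 13 is 8 (since 5·8 = 40 = 3·13 + 1), so t ≡ 8·11 = 88 ≡ 10 (mod 13).
    Then x = 316 + 720·10 = 7516, valid modulo lcm(720, 13) = 9360: x ≡ 7516 (mod 9360).
Verify against each original: 7516 mod 9 = 1, 7516 mod 16 = 12, 7516 mod 5 = 1, 7516 mod 13 = 2.

x ≡ 7516 (mod 9360).


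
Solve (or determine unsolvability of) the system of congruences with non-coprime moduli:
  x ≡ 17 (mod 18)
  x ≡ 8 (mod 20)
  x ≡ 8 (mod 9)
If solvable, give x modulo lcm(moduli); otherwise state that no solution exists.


Moduli 18, 20, 9 are not pairwise coprime, so CRT works modulo lcm(m_i) when all pairwise compatibility conditions hold.
Pairwise compatibility: gcd(m_i, m_j) must divide a_i - a_j for every pair.
Merge one congruence at a time:
  Start: x ≡ 17 (mod 18).
  Combine with x ≡ 8 (mod 20): gcd(18, 20) = 2, and 8 - 17 = -9 is NOT divisible by 2.
    ⇒ system is inconsistent (no integer solution).

No solution (the system is inconsistent).


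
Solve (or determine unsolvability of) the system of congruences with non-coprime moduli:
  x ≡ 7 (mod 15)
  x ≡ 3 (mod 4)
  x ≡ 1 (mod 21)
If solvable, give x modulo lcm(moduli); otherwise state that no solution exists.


Moduli 15, 4, 21 are not pairwise coprime, so CRT works modulo lcm(m_i) when all pairwise compatibility conditions hold.
Pairwise compatibility: gcd(m_i, m_j) must divide a_i - a_j for every pair.
Merge one congruence at a time:
  Start: x ≡ 7 (mod 15).
  Combine with x ≡ 3 (mod 4): gcd(15, 4) = 1; 3 - 7 = -4, which IS divisible by 1, so compatible.
    Write x = 7 + 15·t and substitute into x ≡ 3 (mod 4): 15·t ≡ 3 − 7 = -4 (mod 4).
    Reduce coefficients mod 4: 3·t ≡ 0 (mod 4).
    The inverse of 3 mod 4 is 3 (since 3·3 = 9 = 2·4 + 1), so t ≡ 3·0 = 0 ≡ 0 (mod 4).
    Then x = 7 + 15·0 = 7, valid modulo lcm(15, 4) = 60: x ≡ 7 (mod 60).
  Combine with x ≡ 1 (mod 21): gcd(60, 21) = 3; 1 - 7 = -6, which IS divisible by 3, so compatible.
    Write x = 7 + 60·t and substitute into x ≡ 1 (mod 21): 60·t ≡ 1 − 7 = -6 (mod 21).
    Divide the congruence (and modulus) by g = 3: 20·t ≡ -2 (mod 7).
    Reduce coefficients mod 7: 6·t ≡ 5 (mod 7).
    The inverse of 6 mod 7 is 6 (since 6·6 = 36 = 5·7 + 1), so t ≡ 6·5 = 30 ≡ 2 (mod 7).
    Then x = 7 + 60·2 = 127, valid modulo lcm(60, 21) = 420: x ≡ 127 (mod 420).
Verify: 127 mod 15 = 7, 127 mod 4 = 3, 127 mod 21 = 1.

x ≡ 127 (mod 420).


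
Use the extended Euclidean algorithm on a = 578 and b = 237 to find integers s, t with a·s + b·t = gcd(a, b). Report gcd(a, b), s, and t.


Euclidean algorithm on (578, 237) — divide until remainder is 0:
  578 = 2 · 237 + 104
  237 = 2 · 104 + 29
  104 = 3 · 29 + 17
  29 = 1 · 17 + 12
  17 = 1 · 12 + 5
  12 = 2 · 5 + 2
  5 = 2 · 2 + 1
  2 = 2 · 1 + 0
gcd(578, 237) = 1.
Track Bezout coefficients alongside the remainders: start with r₀ = 578 = a·1 + b·0 (s = 1, t = 0) and r₁ = 237 = a·0 + b·1 (s = 0, t = 1); each new remainder r_{k+1} = r_{k-1} − q_k·r_k inherits s_{k+1} = s_{k-1} − q_k·s_k, t_{k+1} = t_{k-1} − q_k·t_k, so r_k = a·s_k + b·t_k at every step:
  q = 2: r = 104, s = 1 − 2·0 = 1, t = 0 − 2·1 = -2  (check: 578·1 + 237·(-2) = 104)
  q = 2: r = 29, s = 0 − 2·1 = -2, t = 1 − 2·(-2) = 5  (check: 578·(-2) + 237·5 = 29)
  q = 3: r = 17, s = 1 − 3·(-2) = 7, t = -2 − 3·5 = -17  (check: 578·7 + 237·(-17) = 17)
  q = 1: r = 12, s = -2 − 1·7 = -9, t = 5 − 1·(-17) = 22  (check: 578·(-9) + 237·22 = 12)
  q = 1: r = 5, s = 7 − 1·(-9) = 16, t = -17 − 1·22 = -39  (check: 578·16 + 237·(-39) = 5)
  q = 2: r = 2, s = -9 − 2·16 = -41, t = 22 − 2·(-39) = 100  (check: 578·(-41) + 237·100 = 2)
  q = 2: r = 1, s = 16 − 2·(-41) = 98, t = -39 − 2·100 = -239  (check: 578·98 + 237·(-239) = 1)
The row with r = 1 (the gcd) gives the Bezout coefficients s = 98, t = -239.
Result: 578 · (98) + 237 · (-239) = 1.

gcd(578, 237) = 1; s = 98, t = -239 (check: 578·98 + 237·(-239) = 1).


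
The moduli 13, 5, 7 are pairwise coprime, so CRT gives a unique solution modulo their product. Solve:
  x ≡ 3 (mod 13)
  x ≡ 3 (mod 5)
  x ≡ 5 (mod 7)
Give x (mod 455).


Moduli 13, 5, 7 are pairwise coprime; by CRT there is a unique solution modulo M = 13 · 5 · 7 = 455.
Solve pairwise, accumulating the modulus:
  Start with x ≡ 3 (mod 13).
  Combine with x ≡ 3 (mod 5): since gcd(13, 5) = 1, we get a unique residue mod 65.
    Write x = 3 + 13·t and substitute into x ≡ 3 (mod 5): 13·t ≡ 3 − 3 = 0 (mod 5).
    Reduce coefficients mod 5: 3·t ≡ 0 (mod 5).
    The inverse of 3 mod 5 is 2 (since 3·2 = 6 = 1·5 + 1), so t ≡ 2·0 = 0 ≡ 0 (mod 5).
    Then x = 3 + 13·0 = 3, valid modulo lcm(13, 5) = 65: x ≡ 3 (mod 65).
  Combine with x ≡ 5 (mod 7): since gcd(65, 7) = 1, we get a unique residue mod 455.
    Write x = 3 + 65·t and substitute into x ≡ 5 (mod 7): 65·t ≡ 5 − 3 = 2 (mod 7).
    Reduce coefficients mod 7: 2·t ≡ 2 (mod 7).
    The inverse of 2 mod 7 is 4 (since 2·4 = 8 = 1·7 + 1), so t ≡ 4·2 = 8 ≡ 1 (mod 7).
    Then x = 3 + 65·1 = 68, valid modulo lcm(65, 7) = 455: x ≡ 68 (mod 455).
Verify: 68 mod 13 = 3 ✓, 68 mod 5 = 3 ✓, 68 mod 7 = 5 ✓.

x ≡ 68 (mod 455).


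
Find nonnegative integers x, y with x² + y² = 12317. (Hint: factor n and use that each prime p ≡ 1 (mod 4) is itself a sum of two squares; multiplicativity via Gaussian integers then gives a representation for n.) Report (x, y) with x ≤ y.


Step 1: Factor n = 12317 = 109 · 113.
Step 2: Check the mod-4 condition on each prime factor: 109 ≡ 1 (mod 4), exponent 1; 113 ≡ 1 (mod 4), exponent 1.
All primes ≡ 3 (mod 4) appear to even exponent (or don't appear), so by the two-squares theorem n IS expressible as a sum of two squares.
Step 3: Build a representation. Here n = 109 · 113 is a product of primes ≡ 1 (mod 4). Each prime p ≡ 1 (mod 4) is itself a sum of two squares; find a² by testing p − a² for a perfect square:
  109: 109 − 1² = 108, 109 − 2² = 105, 109 − 3² = 100 = 10² ⇒ 109 = 3² + 10².
  113: 113 − 1² = 112, 113 − 2² = 109, 113 − 3² = 104, 113 − 4² = 97, 113 − 5² = 88, 113 − 6² = 77, 113 − 7² = 64 = 8² ⇒ 113 = 7² + 8².
  Combine using the Brahmagupta–Fibonacci identity (a² + b²)(c² + d²) = (ac − bd)² + (ad + bc)² = (ac + bd)² + (ad − bc)²:
  109 · 113 = 12317: from (3² + 10²)(7² + 8²), take (3·7 − 10·8, 3·8 + 10·7) = (21 − 80, 24 + 70) = (-59, 94); dropping signs (only squares matter) gives (59, 94); check 59² + 94² = 3481 + 8836 = 12317 ✓.
Step 4: Order so x ≤ y and verify: 59² + 94² = 3481 + 8836 = 12317 = n. ✓

n = 12317 = 59² + 94² (one valid representation with x ≤ y).


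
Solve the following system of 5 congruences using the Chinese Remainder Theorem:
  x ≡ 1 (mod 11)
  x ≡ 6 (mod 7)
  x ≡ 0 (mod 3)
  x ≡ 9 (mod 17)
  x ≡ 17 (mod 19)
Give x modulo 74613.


Product of moduli M = 11 · 7 · 3 · 17 · 19 = 74613.
Merge one congruence at a time:
  Start: x ≡ 1 (mod 11).
  Combine with x ≡ 6 (mod 7); new modulus lcm = 77.
    Write x = 1 + 11·t and substitute into x ≡ 6 (mod 7): 11·t ≡ 6 − 1 = 5 (mod 7).
    Reduce coefficients mod 7: 4·t ≡ 5 (mod 7).
    The inverse of 4 mod 7 is 2 (since 4·2 = 8 = 1·7 + 1), so t ≡ 2·5 = 10 ≡ 3 (mod 7).
    Then x = 1 + 11·3 = 34, valid modulo lcm(11, 7) = 77: x ≡ 34 (mod 77).
  Combine with x ≡ 0 (mod 3); new modulus lcm = 231.
    Write x = 34 + 77·t and substitute into x ≡ 0 (mod 3): 77·t ≡ 0 − 34 = -34 (mod 3).
    Reduce coefficients mod 3: 2·t ≡ 2 (mod 3).
    The inverse of 2 mod 3 is 2 (since 2·2 = 4 = 1·3 + 1), so t ≡ 2·2 = 4 ≡ 1 (mod 3).
    Then x = 34 + 77·1 = 111, valid modulo lcm(77, 3) = 231: x ≡ 111 (mod 231).
  Combine with x ≡ 9 (mod 17); new modulus lcm = 3927.
    Write x = 111 + 231·t and substitute into x ≡ 9 (mod 17): 231·t ≡ 9 − 111 = -102 (mod 17).
    Reduce coefficients mod 17: 10·t ≡ 0 (mod 17).
    The inverse of 10 mod 17 is 12 (since 10·12 = 120 = 7·17 + 1), so t ≡ 12·0 = 0 ≡ 0 (mod 17).
    Then x = 111 + 231·0 = 111, valid modulo lcm(231, 17) = 3927: x ≡ 111 (mod 3927).
  Combine with x ≡ 17 (mod 19); new modulus lcm = 74613.
    Write x = 111 + 3927·t and substitute into x ≡ 17 (mod 19): 3927·t ≡ 17 − 111 = -94 (mod 19).
    Reduce coefficients mod 19: 13·t ≡ 1 (mod 19).
    The inverse of 13 mod 19 is 3 (since 13·3 = 39 = 2·19 + 1), so t ≡ 3·1 = 3 ≡ 3 (mod 19).
    Then x = 111 + 3927·3 = 11892, valid modulo lcm(3927, 19) = 74613: x ≡ 11892 (mod 74613).
Verify against each original: 11892 mod 11 = 1, 11892 mod 7 = 6, 11892 mod 3 = 0, 11892 mod 17 = 9, 11892 mod 19 = 17.

x ≡ 11892 (mod 74613).


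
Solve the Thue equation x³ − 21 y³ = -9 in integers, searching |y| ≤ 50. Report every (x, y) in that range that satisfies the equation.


The equation is x³ - 21y³ = -9. For fixed y, x³ = 21·y³ − 9, so a solution requires the RHS to be a perfect cube.
Strategy: iterate y from -50 to 50, compute RHS = 21·y³ − 9, and check whether it is a (positive or negative) perfect cube.
Check small values of y:
  y = 0: RHS = -9 is not a perfect cube.
  y = 1: RHS = 12 is not a perfect cube.
  y = -1: RHS = -30 is not a perfect cube.
  y = 2: RHS = 159 is not a perfect cube.
  y = -2: RHS = -177 is not a perfect cube.
  y = 3: RHS = 558 is not a perfect cube.
  y = -3: RHS = -576 is not a perfect cube.
Continuing the search up to |y| = 50 finds no solutions either.
No (x, y) in the scanned range satisfies the equation.

No integer solutions with |y| ≤ 50.


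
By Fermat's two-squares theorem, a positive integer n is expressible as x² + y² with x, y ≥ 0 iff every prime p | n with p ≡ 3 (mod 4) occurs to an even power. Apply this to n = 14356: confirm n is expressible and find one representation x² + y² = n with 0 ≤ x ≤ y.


Step 1: Factor n = 14356 = 2^2 · 37 · 97.
Step 2: Check the mod-4 condition on each prime factor: 2 = 2 (special); 37 ≡ 1 (mod 4), exponent 1; 97 ≡ 1 (mod 4), exponent 1.
All primes ≡ 3 (mod 4) appear to even exponent (or don't appear), so by the two-squares theorem n IS expressible as a sum of two squares.
Step 3: Build a representation. Group n = k² · m with k = 2 and m = 37 · 97 = 3589 (a product of primes ≡ 1 (mod 4)); a representation of m scales to one of n via (k·x)² + (k·y)² = k²(x² + y²). Each prime p ≡ 1 (mod 4) is itself a sum of two squares; find a² by testing p − a² for a perfect square:
  37: 37 − 1² = 36 = 6² ⇒ 37 = 1² + 6².
  97: 97 − 1² = 96, 97 − 2² = 93, 97 − 3² = 88, 97 − 4² = 81 = 9² ⇒ 97 = 4² + 9².
  Combine using the Brahmagupta–Fibonacci identity (a² + b²)(c² + d²) = (ac − bd)² + (ad + bc)² = (ac + bd)² + (ad − bc)²:
  37 · 97 = 3589: from (1² + 6²)(4² + 9²), take (1·4 − 6·9, 1·9 + 6·4) = (4 − 54, 9 + 24) = (-50, 33); dropping signs (only squares matter) gives (50, 33); check 50² + 33² = 2500 + 1089 = 3589 ✓.
  Scale by k = 2: (2·50, 2·33) = (100, 66).
Step 4: Order so x ≤ y and verify: 66² + 100² = 4356 + 10000 = 14356 = n. ✓

n = 14356 = 66² + 100² (one valid representation with x ≤ y).


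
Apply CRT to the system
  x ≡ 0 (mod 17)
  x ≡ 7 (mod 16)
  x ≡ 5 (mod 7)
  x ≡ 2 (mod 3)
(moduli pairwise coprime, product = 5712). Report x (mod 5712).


Product of moduli M = 17 · 16 · 7 · 3 = 5712.
Merge one congruence at a time:
  Start: x ≡ 0 (mod 17).
  Combine with x ≡ 7 (mod 16); new modulus lcm = 272.
    Write x = 0 + 17·t and substitute into x ≡ 7 (mod 16): 17·t ≡ 7 − 0 = 7 (mod 16).
    Reduce coefficients mod 16: 1·t ≡ 7 (mod 16).
    So t ≡ 7 (mod 16).
    Then x = 0 + 17·7 = 119, valid modulo lcm(17, 16) = 272: x ≡ 119 (mod 272).
  Combine with x ≡ 5 (mod 7); new modulus lcm = 1904.
    Write x = 119 + 272·t and substitute into x ≡ 5 (mod 7): 272·t ≡ 5 − 119 = -114 (mod 7).
    Reduce coefficients mod 7: 6·t ≡ 5 (mod 7).
    The inverse of 6 mod 7 is 6 (since 6·6 = 36 = 5·7 + 1), so t ≡ 6·5 = 30 ≡ 2 (mod 7).
    Then x = 119 + 272·2 = 663, valid modulo lcm(272, 7) = 1904: x ≡ 663 (mod 1904).
  Combine with x ≡ 2 (mod 3); new modulus lcm = 5712.
    Write x = 663 + 1904·t and substitute into x ≡ 2 (mod 3): 1904·t ≡ 2 − 663 = -661 (mod 3).
    Reduce coefficients mod 3: 2·t ≡ 2 (mod 3).
    The inverse of 2 mod 3 is 2 (since 2·2 = 4 = 1·3 + 1), so t ≡ 2·2 = 4 ≡ 1 (mod 3).
    Then x = 663 + 1904·1 = 2567, valid modulo lcm(1904, 3) = 5712: x ≡ 2567 (mod 5712).
Verify against each original: 2567 mod 17 = 0, 2567 mod 16 = 7, 2567 mod 7 = 5, 2567 mod 3 = 2.

x ≡ 2567 (mod 5712).


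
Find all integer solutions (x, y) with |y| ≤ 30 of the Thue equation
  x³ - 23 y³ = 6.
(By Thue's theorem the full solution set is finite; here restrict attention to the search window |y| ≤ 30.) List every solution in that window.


The equation is x³ - 23y³ = 6. For fixed y, x³ = 23·y³ + 6, so a solution requires the RHS to be a perfect cube.
Strategy: iterate y from -30 to 30, compute RHS = 23·y³ + 6, and check whether it is a (positive or negative) perfect cube.
Check small values of y:
  y = 0: RHS = 6 is not a perfect cube.
  y = 1: RHS = 29 is not a perfect cube.
  y = -1: RHS = -17 is not a perfect cube.
  y = 2: RHS = 190 is not a perfect cube.
  y = -2: RHS = -178 is not a perfect cube.
  y = 3: RHS = 627 is not a perfect cube.
  y = -3: RHS = -615 is not a perfect cube.
Continuing the search up to |y| = 30 finds no solutions either.
No (x, y) in the scanned range satisfies the equation.

No integer solutions with |y| ≤ 30.


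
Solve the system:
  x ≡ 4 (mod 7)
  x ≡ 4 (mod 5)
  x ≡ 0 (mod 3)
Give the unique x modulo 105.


Moduli 7, 5, 3 are pairwise coprime; by CRT there is a unique solution modulo M = 7 · 5 · 3 = 105.
Solve pairwise, accumulating the modulus:
  Start with x ≡ 4 (mod 7).
  Combine with x ≡ 4 (mod 5): since gcd(7, 5) = 1, we get a unique residue mod 35.
    Write x = 4 + 7·t and substitute into x ≡ 4 (mod 5): 7·t ≡ 4 − 4 = 0 (mod 5).
    Reduce coefficients mod 5: 2·t ≡ 0 (mod 5).
    The inverse of 2 mod 5 is 3 (since 2·3 = 6 = 1·5 + 1), so t ≡ 3·0 = 0 ≡ 0 (mod 5).
    Then x = 4 + 7·0 = 4, valid modulo lcm(7, 5) = 35: x ≡ 4 (mod 35).
  Combine with x ≡ 0 (mod 3): since gcd(35, 3) = 1, we get a unique residue mod 105.
    Write x = 4 + 35·t and substitute into x ≡ 0 (mod 3): 35·t ≡ 0 − 4 = -4 (mod 3).
    Reduce coefficients mod 3: 2·t ≡ 2 (mod 3).
    The inverse of 2 mod 3 is 2 (since 2·2 = 4 = 1·3 + 1), so t ≡ 2·2 = 4 ≡ 1 (mod 3).
    Then x = 4 + 35·1 = 39, valid modulo lcm(35, 3) = 105: x ≡ 39 (mod 105).
Verify: 39 mod 7 = 4 ✓, 39 mod 5 = 4 ✓, 39 mod 3 = 0 ✓.

x ≡ 39 (mod 105).


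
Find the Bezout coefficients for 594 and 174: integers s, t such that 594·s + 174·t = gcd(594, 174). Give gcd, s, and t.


Euclidean algorithm on (594, 174) — divide until remainder is 0:
  594 = 3 · 174 + 72
  174 = 2 · 72 + 30
  72 = 2 · 30 + 12
  30 = 2 · 12 + 6
  12 = 2 · 6 + 0
gcd(594, 174) = 6.
Track Bezout coefficients alongside the remainders: start with r₀ = 594 = a·1 + b·0 (s = 1, t = 0) and r₁ = 174 = a·0 + b·1 (s = 0, t = 1); each new remainder r_{k+1} = r_{k-1} − q_k·r_k inherits s_{k+1} = s_{k-1} − q_k·s_k, t_{k+1} = t_{k-1} − q_k·t_k, so r_k = a·s_k + b·t_k at every step:
  q = 3: r = 72, s = 1 − 3·0 = 1, t = 0 − 3·1 = -3  (check: 594·1 + 174·(-3) = 72)
  q = 2: r = 30, s = 0 − 2·1 = -2, t = 1 − 2·(-3) = 7  (check: 594·(-2) + 174·7 = 30)
  q = 2: r = 12, s = 1 − 2·(-2) = 5, t = -3 − 2·7 = -17  (check: 594·5 + 174·(-17) = 12)
  q = 2: r = 6, s = -2 − 2·5 = -12, t = 7 − 2·(-17) = 41  (check: 594·(-12) + 174·41 = 6)
The row with r = 6 (the gcd) gives the Bezout coefficients s = -12, t = 41.
Result: 594 · (-12) + 174 · (41) = 6.

gcd(594, 174) = 6; s = -12, t = 41 (check: 594·(-12) + 174·41 = 6).


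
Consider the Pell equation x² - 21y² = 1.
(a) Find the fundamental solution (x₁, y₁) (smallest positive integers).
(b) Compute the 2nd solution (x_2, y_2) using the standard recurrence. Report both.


Step 1: Find the fundamental solution (x₁, y₁) of x² - 21y² = 1.
  Expand √21 as a continued fraction. a₀ = ⌊√21⌋ = 4; iterate m_{k+1} = d_k·a_k − m_k, d_{k+1} = (21 − m_{k+1}²)/d_k, a_{k+1} = ⌊(a₀ + m_{k+1})/d_{k+1}⌋ (starting m₀ = 0, d₀ = 1), with convergents p_k = a_k·p_{k-1} + p_{k-2}, q_k = a_k·q_{k-1} + q_{k-2} (p₋₁ = 1, q₋₁ = 0):
  k = 0: a₀ = 4; p₀/q₀ = 4/1; p₀² − 21·q₀² = 16 − 21 = -5.
  k = 1: m = 4, d = 5, a = ⌊(4 + 4)/5⌋ = 1; p/q = (1·4 + 1)/(1·1 + 0) = 5/1; p² − 21·q² = 25 − 21 = 4.
  k = 2: m = 1, d = 4, a = ⌊(4 + 1)/4⌋ = 1; p/q = (1·5 + 4)/(1·1 + 1) = 9/2; p² − 21·q² = 81 − 84 = -3.
  k = 3: m = 3, d = 3, a = ⌊(4 + 3)/3⌋ = 2; p/q = (2·9 + 5)/(2·2 + 1) = 23/5; p² − 21·q² = 529 − 525 = 4.
  k = 4: m = 3, d = 4, a = ⌊(4 + 3)/4⌋ = 1; p/q = (1·23 + 9)/(1·5 + 2) = 32/7; p² − 21·q² = 1024 − 1029 = -5.
  k = 5: m = 1, d = 5, a = ⌊(4 + 1)/5⌋ = 1; p/q = (1·32 + 23)/(1·7 + 5) = 55/12; p² − 21·q² = 3025 − 3024 = 1.
  The first convergent with p² − 21·q² = 1 gives the fundamental solution (x₁, y₁) = (55, 12).
Step 2: Apply the recurrence (x_{n+1}, y_{n+1}) = (x₁x_n + 21y₁y_n, x₁y_n + y₁x_n) repeatedly.
  From (x_1, y_1) = (55, 12): x_2 = 55·55 + 21·12·12 = 6049; y_2 = 55·12 + 12·55 = 1320.
Step 3: Verify x_2² - 21·y_2² = 36590401 - 36590400 = 1 (should be 1). ✓

(x_1, y_1) = (55, 12); (x_2, y_2) = (6049, 1320).


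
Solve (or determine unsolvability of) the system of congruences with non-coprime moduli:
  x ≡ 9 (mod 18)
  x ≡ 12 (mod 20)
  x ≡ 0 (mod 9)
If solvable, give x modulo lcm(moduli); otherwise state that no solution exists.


Moduli 18, 20, 9 are not pairwise coprime, so CRT works modulo lcm(m_i) when all pairwise compatibility conditions hold.
Pairwise compatibility: gcd(m_i, m_j) must divide a_i - a_j for every pair.
Merge one congruence at a time:
  Start: x ≡ 9 (mod 18).
  Combine with x ≡ 12 (mod 20): gcd(18, 20) = 2, and 12 - 9 = 3 is NOT divisible by 2.
    ⇒ system is inconsistent (no integer solution).

No solution (the system is inconsistent).


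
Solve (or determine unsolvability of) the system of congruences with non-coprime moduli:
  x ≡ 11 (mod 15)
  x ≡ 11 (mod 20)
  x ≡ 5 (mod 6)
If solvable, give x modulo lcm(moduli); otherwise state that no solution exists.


Moduli 15, 20, 6 are not pairwise coprime, so CRT works modulo lcm(m_i) when all pairwise compatibility conditions hold.
Pairwise compatibility: gcd(m_i, m_j) must divide a_i - a_j for every pair.
Merge one congruence at a time:
  Start: x ≡ 11 (mod 15).
  Combine with x ≡ 11 (mod 20): gcd(15, 20) = 5; 11 - 11 = 0, which IS divisible by 5, so compatible.
    Write x = 11 + 15·t and substitute into x ≡ 11 (mod 20): 15·t ≡ 11 − 11 = 0 (mod 20).
    Divide the congruence (and modulus) by g = 5: 3·t ≡ 0 (mod 4).
    The inverse of 3 mod 4 is 3 (since 3·3 = 9 = 2·4 + 1), so t ≡ 3·0 = 0 ≡ 0 (mod 4).
    Then x = 11 + 15·0 = 11, valid modulo lcm(15, 20) = 60: x ≡ 11 (mod 60).
  Combine with x ≡ 5 (mod 6): gcd(60, 6) = 6; 5 - 11 = -6, which IS divisible by 6, so compatible.
    Write x = 11 + 60·t and substitute into x ≡ 5 (mod 6): 60·t ≡ 5 − 11 = -6 (mod 6).
    Divide the congruence (and modulus) by g = 6: 10·t ≡ -1 (mod 1).
    Modulo 1 every t works; take t = 0.
    Then x = 11 + 60·0 = 11, valid modulo lcm(60, 6) = 60: x ≡ 11 (mod 60).
Verify: 11 mod 15 = 11, 11 mod 20 = 11, 11 mod 6 = 5.

x ≡ 11 (mod 60).


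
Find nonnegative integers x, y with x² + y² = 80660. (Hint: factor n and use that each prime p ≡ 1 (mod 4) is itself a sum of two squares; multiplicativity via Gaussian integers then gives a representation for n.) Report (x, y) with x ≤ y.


Step 1: Factor n = 80660 = 2^2 · 5 · 37 · 109.
Step 2: Check the mod-4 condition on each prime factor: 2 = 2 (special); 5 ≡ 1 (mod 4), exponent 1; 37 ≡ 1 (mod 4), exponent 1; 109 ≡ 1 (mod 4), exponent 1.
All primes ≡ 3 (mod 4) appear to even exponent (or don't appear), so by the two-squares theorem n IS expressible as a sum of two squares.
Step 3: Build a representation. Group n = k² · m with k = 2 and m = 5 · 37 · 109 = 20165 (a product of primes ≡ 1 (mod 4)); a representation of m scales to one of n via (k·x)² + (k·y)² = k²(x² + y²). Each prime p ≡ 1 (mod 4) is itself a sum of two squares; find a² by testing p − a² for a perfect square:
  5: 5 − 1² = 4 = 2² ⇒ 5 = 1² + 2².
  37: 37 − 1² = 36 = 6² ⇒ 37 = 1² + 6².
  109: 109 − 1² = 108, 109 − 2² = 105, 109 − 3² = 100 = 10² ⇒ 109 = 3² + 10².
  Combine using the Brahmagupta–Fibonacci identity (a² + b²)(c² + d²) = (ac − bd)² + (ad + bc)² = (ac + bd)² + (ad − bc)²:
  5 · 37 = 185: from (1² + 2²)(1² + 6²), take (1·1 − 2·6, 1·6 + 2·1) = (1 − 12, 6 + 2) = (-11, 8); dropping signs (only squares matter) gives (11, 8); check 11² + 8² = 121 + 64 = 185 ✓.
  185 · 109 = 20165: from (11² + 8²)(3² + 10²), take (11·3 − 8·10, 11·10 + 8·3) = (33 − 80, 110 + 24) = (-47, 134); dropping signs (only squares matter) gives (47, 134); check 47² + 134² = 2209 + 17956 = 20165 ✓.
  Scale by k = 2: (2·47, 2·134) = (94, 268).
Step 4: Order so x ≤ y and verify: 94² + 268² = 8836 + 71824 = 80660 = n. ✓

n = 80660 = 94² + 268² (one valid representation with x ≤ y).
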